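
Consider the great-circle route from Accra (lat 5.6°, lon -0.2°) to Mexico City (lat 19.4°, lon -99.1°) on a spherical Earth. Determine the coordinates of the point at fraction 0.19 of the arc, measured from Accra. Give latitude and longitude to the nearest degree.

Write both endpoints as unit vectors p₁, p₂ with components (cos φ cos λ, cos φ sin λ, sin φ).
The central angle between the endpoints is δ = arccos(p₁·p₂) ≈ 1.684 rad (96.5°).
Interpolate at f = 0.19 with slerp weights a = sin((1−f)δ)/sin δ ≈ 0.985, b = sin(fδ)/sin δ ≈ 0.317.
p = a·p₁ + b·p₂ ≈ (0.933, -0.298, 0.201); φ = arcsin(p_z) ≈ 11.61°, λ = atan2(p_y, p_x) ≈ -17.72°.

≈ lat 12°, lon -18°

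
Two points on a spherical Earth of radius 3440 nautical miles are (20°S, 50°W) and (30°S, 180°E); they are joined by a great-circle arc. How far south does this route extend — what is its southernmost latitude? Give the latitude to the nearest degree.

≈ 48°S

The great circle lies in the plane with unit normal n̂ = (p₁ × p₂)/|p₁ × p₂|.
Here n̂_z ≈ -0.666; the vertex latitude is φ_max = arccos|n̂_z| ≈ 48.2°.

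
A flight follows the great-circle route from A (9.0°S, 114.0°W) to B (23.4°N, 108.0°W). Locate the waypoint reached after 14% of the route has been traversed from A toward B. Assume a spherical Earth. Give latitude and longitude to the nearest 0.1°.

Write both endpoints as unit vectors p₁, p₂ with components (cos φ cos λ, cos φ sin λ, sin φ).
The central angle between the endpoints is δ = arccos(p₁·p₂) ≈ 0.575 rad (32.9°).
Interpolate at f = 0.14 with slerp weights a = sin((1−f)δ)/sin δ ≈ 0.873, b = sin(fδ)/sin δ ≈ 0.148.
p = a·p₁ + b·p₂ ≈ (-0.393, -0.916, -0.078); φ = arcsin(p_z) ≈ -4.46°, λ = atan2(p_y, p_x) ≈ -113.18°.

≈ (4.5°S, 113.2°W)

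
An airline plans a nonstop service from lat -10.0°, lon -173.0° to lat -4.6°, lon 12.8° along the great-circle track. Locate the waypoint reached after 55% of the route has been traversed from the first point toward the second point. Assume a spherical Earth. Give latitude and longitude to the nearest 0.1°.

≈ lat -65.9°, lon 72.8°

From cos δ = sin φ₁ sin φ₂ + cos φ₁ cos φ₂ cos Δλ, the central angle is δ ≈ 2.868 rad (164.3°).
Interpolate at f = 0.55 with slerp weights a = sin((1−f)δ)/sin δ ≈ 3.551, b = sin(fδ)/sin δ ≈ 3.695.
p = a·p₁ + b·p₂ ≈ (0.121, 0.390, -0.913); φ = arcsin(p_z) ≈ -65.91°, λ = atan2(p_y, p_x) ≈ 72.78°.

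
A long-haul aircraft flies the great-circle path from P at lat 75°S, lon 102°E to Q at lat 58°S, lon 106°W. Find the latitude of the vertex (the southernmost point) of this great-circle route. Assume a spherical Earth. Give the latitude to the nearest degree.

≈ 85°S

The great circle lies in the plane with unit normal n̂ = (p₁ × p₂)/|p₁ × p₂|.
Here n̂_z ≈ +0.090; the vertex latitude is φ_max = arccos|n̂_z| ≈ 84.8°.
Check via Clairaut: cos φ_max = |cos φ₁| · sin C = cos(75.0°)·sin(159.7°) ≈ 0.090, again giving ≈ 84.8°.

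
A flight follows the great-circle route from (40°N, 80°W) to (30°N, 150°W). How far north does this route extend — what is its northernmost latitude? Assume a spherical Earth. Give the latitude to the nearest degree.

≈ 42°N

The great circle lies in the plane with unit normal n̂ = (p₁ × p₂)/|p₁ × p₂|.
Here n̂_z ≈ -0.745; the vertex latitude is φ_max = arccos|n̂_z| ≈ 41.8°.
Check via Clairaut: cos φ_max = |cos φ₁| · sin C = cos(40.0°)·sin(76.7°) ≈ 0.745, again giving ≈ 41.8°.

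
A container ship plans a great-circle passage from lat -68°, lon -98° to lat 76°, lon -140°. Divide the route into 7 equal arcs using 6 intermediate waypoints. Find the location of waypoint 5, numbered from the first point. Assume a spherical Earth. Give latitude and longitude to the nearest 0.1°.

≈ lat 35.4°, lon -118.3°

Write both endpoints as unit vectors p₁, p₂ with components (cos φ cos λ, cos φ sin λ, sin φ).
The central angle between the endpoints is δ = arccos(p₁·p₂) ≈ 2.554 rad (146.3°).
Interpolate at f = 5/7 with slerp weights a = sin((1−f)δ)/sin δ ≈ 1.203, b = sin(fδ)/sin δ ≈ 1.746.
p = a·p₁ + b·p₂ ≈ (-0.386, -0.718, 0.579); φ = arcsin(p_z) ≈ 35.41°, λ = atan2(p_y, p_x) ≈ -118.29°.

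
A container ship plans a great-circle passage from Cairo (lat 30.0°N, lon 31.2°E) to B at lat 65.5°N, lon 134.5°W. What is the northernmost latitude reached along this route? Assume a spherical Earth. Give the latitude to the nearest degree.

≈ 85°N

The great circle lies in the plane with unit normal n̂ = (p₁ × p₂)/|p₁ × p₂|.
Here n̂_z ≈ -0.089; the vertex latitude is φ_max = arccos|n̂_z| ≈ 84.9°.
Check via Clairaut: cos φ_max = |cos φ₁| · sin C = cos(30.0°)·sin(5.9°) ≈ 0.089, again giving ≈ 84.9°.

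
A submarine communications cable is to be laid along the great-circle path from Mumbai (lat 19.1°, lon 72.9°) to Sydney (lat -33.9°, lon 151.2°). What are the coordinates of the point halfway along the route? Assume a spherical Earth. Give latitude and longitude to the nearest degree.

Convert each endpoint to a unit vector on the sphere (x = cos φ cos λ, y = cos φ sin λ, z = sin φ).
The central angle between the endpoints is δ = arccos(p₁·p₂) ≈ 1.594 rad (91.3°).
Interpolate at f = 1/2 with slerp weights a = sin((1−f)δ)/sin δ ≈ 0.716, b = sin(fδ)/sin δ ≈ 0.716.
p = a·p₁ + b·p₂ ≈ (-0.322, 0.932, -0.165); φ = arcsin(p_z) ≈ -9.49°, λ = atan2(p_y, p_x) ≈ 109.03°.

≈ lat -9°, lon 109°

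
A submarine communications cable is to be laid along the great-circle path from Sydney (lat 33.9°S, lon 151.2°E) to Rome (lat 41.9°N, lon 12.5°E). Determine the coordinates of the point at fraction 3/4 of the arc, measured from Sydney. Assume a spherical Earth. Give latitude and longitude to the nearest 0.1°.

From cos δ = sin φ₁ sin φ₂ + cos φ₁ cos φ₂ cos Δλ, the central angle is δ ≈ 2.562 rad (146.8°).
Interpolate at f = 3/4 with slerp weights a = sin((1−f)δ)/sin δ ≈ 1.091, b = sin(fδ)/sin δ ≈ 1.714.
p = a·p₁ + b·p₂ ≈ (0.452, 0.712, 0.537); φ = arcsin(p_z) ≈ 32.45°, λ = atan2(p_y, p_x) ≈ 57.58°.

≈ lat 32.4°N, lon 57.6°E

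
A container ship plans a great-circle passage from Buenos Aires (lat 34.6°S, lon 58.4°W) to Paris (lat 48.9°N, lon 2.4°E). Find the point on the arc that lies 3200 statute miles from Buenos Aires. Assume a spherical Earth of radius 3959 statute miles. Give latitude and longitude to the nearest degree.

≈ lat 5°N, lon 33°W

The haversine formula gives a central angle δ ≈ 1.735 rad (99.4°) between the endpoints. The total great-circle distance is δ·R ≈ 1.735 × 3959 ≈ 6871 mi, so the target fraction is f = 3200/6871 ≈ 0.466.
Interpolate at f ≈ 0.466 with slerp weights a = sin((1−f)δ)/sin δ ≈ 0.811, b = sin(fδ)/sin δ ≈ 0.733.
p = a·p₁ + b·p₂ ≈ (0.831, -0.548, 0.092); φ = arcsin(p_z) ≈ 5.27°, λ = atan2(p_y, p_x) ≈ -33.41°.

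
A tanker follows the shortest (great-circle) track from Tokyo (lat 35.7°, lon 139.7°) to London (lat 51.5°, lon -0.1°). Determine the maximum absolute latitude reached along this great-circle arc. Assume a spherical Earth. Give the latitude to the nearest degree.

≈ 71°

The great circle lies in the plane with unit normal n̂ = (p₁ × p₂)/|p₁ × p₂|.
Here n̂_z ≈ -0.327; the vertex latitude is φ_max = arccos|n̂_z| ≈ 70.9°.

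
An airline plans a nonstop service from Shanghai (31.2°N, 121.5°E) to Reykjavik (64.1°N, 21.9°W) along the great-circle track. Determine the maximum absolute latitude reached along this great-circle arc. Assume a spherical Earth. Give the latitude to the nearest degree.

≈ 77°N

The great circle lies in the plane with unit normal n̂ = (p₁ × p₂)/|p₁ × p₂|.
Here n̂_z ≈ -0.226; the vertex latitude is φ_max = arccos|n̂_z| ≈ 76.9°.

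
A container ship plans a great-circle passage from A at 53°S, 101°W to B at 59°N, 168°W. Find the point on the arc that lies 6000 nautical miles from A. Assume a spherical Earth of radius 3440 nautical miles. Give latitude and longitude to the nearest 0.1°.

≈ 38.6°N, 147.3°W

Convert each endpoint to a unit vector on the sphere (x = cos φ cos λ, y = cos φ sin λ, z = sin φ).
The central angle between the endpoints is δ = arccos(p₁·p₂) ≈ 2.169 rad (124.3°). The total great-circle distance is δ·R ≈ 2.169 × 3440 ≈ 7463 nmi, so the target fraction is f = 6000/7463 ≈ 0.804.
Interpolate at f ≈ 0.804 with slerp weights a = sin((1−f)δ)/sin δ ≈ 0.499, b = sin(fδ)/sin δ ≈ 1.192.
p = a·p₁ + b·p₂ ≈ (-0.658, -0.423, 0.623); φ = arcsin(p_z) ≈ 38.55°, λ = atan2(p_y, p_x) ≈ -147.29°.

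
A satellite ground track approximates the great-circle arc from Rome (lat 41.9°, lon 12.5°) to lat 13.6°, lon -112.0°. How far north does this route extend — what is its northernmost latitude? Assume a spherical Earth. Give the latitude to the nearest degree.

The great circle lies in the plane with unit normal n̂ = (p₁ × p₂)/|p₁ × p₂|.
Here n̂_z ≈ -0.616; the vertex latitude is φ_max = arccos|n̂_z| ≈ 52.0°.
Check via Clairaut: cos φ_max = |cos φ₁| · sin C = cos(41.9°)·sin(55.9°) ≈ 0.616, again giving ≈ 52.0°.

≈ 52°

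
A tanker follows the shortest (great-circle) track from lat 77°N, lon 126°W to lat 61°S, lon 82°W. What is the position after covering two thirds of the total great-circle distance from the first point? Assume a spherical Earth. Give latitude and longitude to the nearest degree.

≈ lat 15°S, lon 93°W

Convert each endpoint to a unit vector on the sphere (x = cos φ cos λ, y = cos φ sin λ, z = sin φ).
The central angle between the endpoints is δ = arccos(p₁·p₂) ≈ 2.456 rad (140.7°).
Interpolate at f = 2/3 with slerp weights a = sin((1−f)δ)/sin δ ≈ 1.153, b = sin(fδ)/sin δ ≈ 1.575.
p = a·p₁ + b·p₂ ≈ (-0.046, -0.966, -0.255); φ = arcsin(p_z) ≈ -14.75°, λ = atan2(p_y, p_x) ≈ -92.73°.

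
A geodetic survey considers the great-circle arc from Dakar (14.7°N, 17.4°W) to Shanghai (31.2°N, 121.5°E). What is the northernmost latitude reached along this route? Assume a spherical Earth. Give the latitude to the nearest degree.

The great circle lies in the plane with unit normal n̂ = (p₁ × p₂)/|p₁ × p₂|.
Here n̂_z ≈ +0.625; the vertex latitude is φ_max = arccos|n̂_z| ≈ 51.3°.
Check via Clairaut: cos φ_max = |cos φ₁| · sin C = cos(14.7°)·sin(40.2°) ≈ 0.625, again giving ≈ 51.3°.

≈ 51°N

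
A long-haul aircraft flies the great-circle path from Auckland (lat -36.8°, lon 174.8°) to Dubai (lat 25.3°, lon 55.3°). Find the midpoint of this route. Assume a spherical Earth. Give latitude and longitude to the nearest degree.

Convert each endpoint to a unit vector on the sphere (x = cos φ cos λ, y = cos φ sin λ, z = sin φ).
The central angle between the endpoints is δ = arccos(p₁·p₂) ≈ 2.230 rad (127.8°).
Interpolate at f = 1/2 with slerp weights a = sin((1−f)δ)/sin δ ≈ 1.136, b = sin(fδ)/sin δ ≈ 1.136.
p = a·p₁ + b·p₂ ≈ (-0.321, 0.927, -0.195); φ = arcsin(p_z) ≈ -11.24°, λ = atan2(p_y, p_x) ≈ 109.12°.

≈ lat -11°, lon 109°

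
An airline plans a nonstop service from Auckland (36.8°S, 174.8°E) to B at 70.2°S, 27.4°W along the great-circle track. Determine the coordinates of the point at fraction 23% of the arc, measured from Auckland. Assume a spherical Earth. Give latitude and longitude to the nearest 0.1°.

≈ 53.1°S, 178.5°E

From cos δ = sin φ₁ sin φ₂ + cos φ₁ cos φ₂ cos Δλ, the central angle is δ ≈ 1.253 rad (71.8°).
Interpolate at f = 0.23 with slerp weights a = sin((1−f)δ)/sin δ ≈ 0.865, b = sin(fδ)/sin δ ≈ 0.299.
p = a·p₁ + b·p₂ ≈ (-0.600, 0.016, -0.800); φ = arcsin(p_z) ≈ -53.11°, λ = atan2(p_y, p_x) ≈ 178.46°.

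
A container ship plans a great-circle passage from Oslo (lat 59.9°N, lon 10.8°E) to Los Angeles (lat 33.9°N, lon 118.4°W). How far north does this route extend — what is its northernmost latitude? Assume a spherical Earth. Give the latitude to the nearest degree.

≈ 71°N

The great circle lies in the plane with unit normal n̂ = (p₁ × p₂)/|p₁ × p₂|.
Here n̂_z ≈ -0.331; the vertex latitude is φ_max = arccos|n̂_z| ≈ 70.7°.
Check via Clairaut: cos φ_max = |cos φ₁| · sin C = cos(59.9°)·sin(41.2°) ≈ 0.331, again giving ≈ 70.7°.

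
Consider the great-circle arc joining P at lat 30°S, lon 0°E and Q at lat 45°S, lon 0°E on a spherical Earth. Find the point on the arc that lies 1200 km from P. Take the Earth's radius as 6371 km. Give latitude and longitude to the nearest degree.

Convert each endpoint to a unit vector on the sphere (x = cos φ cos λ, y = cos φ sin λ, z = sin φ).
The central angle between the endpoints is δ = arccos(p₁·p₂) ≈ 0.262 rad (15.0°). The total great-circle distance is δ·R ≈ 0.262 × 6371 ≈ 1668 km, so the target fraction is f = 1200/1668 ≈ 0.719.
Interpolate at f ≈ 0.719 with slerp weights a = sin((1−f)δ)/sin δ ≈ 0.284, b = sin(fδ)/sin δ ≈ 0.723.
p = a·p₁ + b·p₂ ≈ (0.757, 0.000, -0.653); φ = arcsin(p_z) ≈ -40.79°, λ = atan2(p_y, p_x) ≈ 0.00°.

≈ lat 41°S, lon 0°E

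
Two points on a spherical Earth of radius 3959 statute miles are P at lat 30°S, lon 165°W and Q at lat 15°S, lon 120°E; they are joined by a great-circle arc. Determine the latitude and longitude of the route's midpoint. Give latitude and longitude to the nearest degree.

Write both endpoints as unit vectors p₁, p₂ with components (cos φ cos λ, cos φ sin λ, sin φ).
The central angle between the endpoints is δ = arccos(p₁·p₂) ≈ 1.218 rad (69.8°).
Interpolate at f = 1/2 with slerp weights a = sin((1−f)δ)/sin δ ≈ 0.610, b = sin(fδ)/sin δ ≈ 0.610.
p = a·p₁ + b·p₂ ≈ (-0.804, 0.373, -0.463); φ = arcsin(p_z) ≈ -27.55°, λ = atan2(p_y, p_x) ≈ 155.10°.

≈ lat 28°S, lon 155°E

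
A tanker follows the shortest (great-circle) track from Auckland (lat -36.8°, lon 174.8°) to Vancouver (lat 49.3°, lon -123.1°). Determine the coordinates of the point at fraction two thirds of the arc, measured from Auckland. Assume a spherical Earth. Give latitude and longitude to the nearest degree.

From cos δ = sin φ₁ sin φ₂ + cos φ₁ cos φ₂ cos Δλ, the central angle is δ ≈ 1.782 rad (102.1°).
Interpolate at f = 2/3 with slerp weights a = sin((1−f)δ)/sin δ ≈ 0.572, b = sin(fδ)/sin δ ≈ 0.949.
p = a·p₁ + b·p₂ ≈ (-0.794, -0.477, 0.376); φ = arcsin(p_z) ≈ 22.11°, λ = atan2(p_y, p_x) ≈ -149.03°.

≈ lat 22°, lon -149°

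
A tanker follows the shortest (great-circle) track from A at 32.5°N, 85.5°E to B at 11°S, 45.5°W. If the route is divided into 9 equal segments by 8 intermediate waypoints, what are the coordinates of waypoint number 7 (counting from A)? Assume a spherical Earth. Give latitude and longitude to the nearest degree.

≈ 5°N, 22°W

Write both endpoints as unit vectors p₁, p₂ with components (cos φ cos λ, cos φ sin λ, sin φ).
The central angle between the endpoints is δ = arccos(p₁·p₂) ≈ 2.273 rad (130.2°).
Interpolate at f = 7/9 with slerp weights a = sin((1−f)δ)/sin δ ≈ 0.634, b = sin(fδ)/sin δ ≈ 1.284.
p = a·p₁ + b·p₂ ≈ (0.926, -0.366, 0.095); φ = arcsin(p_z) ≈ 5.47°, λ = atan2(p_y, p_x) ≈ -21.60°.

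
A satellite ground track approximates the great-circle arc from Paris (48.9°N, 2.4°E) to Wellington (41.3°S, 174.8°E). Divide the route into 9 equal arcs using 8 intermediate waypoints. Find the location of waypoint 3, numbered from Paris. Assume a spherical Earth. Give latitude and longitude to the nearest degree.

The haversine formula gives a central angle δ ≈ 2.979 rad (170.7°) between the endpoints.
Interpolate at f = 3/9 with slerp weights a = sin((1−f)δ)/sin δ ≈ 5.666, b = sin(fδ)/sin δ ≈ 5.188.
p = a·p₁ + b·p₂ ≈ (-0.160, 0.509, 0.846); φ = arcsin(p_z) ≈ 57.74°, λ = atan2(p_y, p_x) ≈ 107.46°.

≈ (58°N, 107°E)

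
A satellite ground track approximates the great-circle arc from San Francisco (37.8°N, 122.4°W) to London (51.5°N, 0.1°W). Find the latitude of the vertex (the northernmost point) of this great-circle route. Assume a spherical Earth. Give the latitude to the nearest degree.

The great circle lies in the plane with unit normal n̂ = (p₁ × p₂)/|p₁ × p₂|.
Here n̂_z ≈ +0.426; the vertex latitude is φ_max = arccos|n̂_z| ≈ 64.8°.
Check via Clairaut: cos φ_max = |cos φ₁| · sin C = cos(37.8°)·sin(32.6°) ≈ 0.426, again giving ≈ 64.8°.

≈ 65°N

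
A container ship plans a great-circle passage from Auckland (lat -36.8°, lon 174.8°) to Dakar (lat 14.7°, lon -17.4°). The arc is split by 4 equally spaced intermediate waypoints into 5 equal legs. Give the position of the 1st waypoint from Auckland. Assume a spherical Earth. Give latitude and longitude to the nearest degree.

Write both endpoints as unit vectors p₁, p₂ with components (cos φ cos λ, cos φ sin λ, sin φ).
The central angle between the endpoints is δ = arccos(p₁·p₂) ≈ 2.712 rad (155.4°).
Interpolate at f = 1/5 with slerp weights a = sin((1−f)δ)/sin δ ≈ 1.982, b = sin(fδ)/sin δ ≈ 1.239.
p = a·p₁ + b·p₂ ≈ (-0.438, -0.214, -0.873); φ = arcsin(p_z) ≈ -60.84°, λ = atan2(p_y, p_x) ≈ -153.90°.

≈ lat -61°, lon -154°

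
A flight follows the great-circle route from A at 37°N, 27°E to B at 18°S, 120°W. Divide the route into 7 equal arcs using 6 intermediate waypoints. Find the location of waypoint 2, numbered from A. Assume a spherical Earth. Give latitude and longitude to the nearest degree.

The haversine formula gives a central angle δ ≈ 2.537 rad (145.4°) between the endpoints.
Interpolate at f = 2/7 with slerp weights a = sin((1−f)δ)/sin δ ≈ 1.709, b = sin(fδ)/sin δ ≈ 1.167.
p = a·p₁ + b·p₂ ≈ (0.661, -0.342, 0.668); φ = arcsin(p_z) ≈ 41.91°, λ = atan2(p_y, p_x) ≈ -27.33°.

≈ 42°N, 27°W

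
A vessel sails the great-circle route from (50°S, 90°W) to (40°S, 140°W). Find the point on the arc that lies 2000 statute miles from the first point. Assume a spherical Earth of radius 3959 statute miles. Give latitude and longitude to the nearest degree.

Convert each endpoint to a unit vector on the sphere (x = cos φ cos λ, y = cos φ sin λ, z = sin φ).
The central angle between the endpoints is δ = arccos(p₁·p₂) ≈ 0.628 rad (36.0°). The total great-circle distance is δ·R ≈ 0.628 × 3959 ≈ 2488 mi, so the target fraction is f = 2000/2488 ≈ 0.804.
Interpolate at f ≈ 0.804 with slerp weights a = sin((1−f)δ)/sin δ ≈ 0.209, b = sin(fδ)/sin δ ≈ 0.823.
p = a·p₁ + b·p₂ ≈ (-0.483, -0.540, -0.689); φ = arcsin(p_z) ≈ -43.58°, λ = atan2(p_y, p_x) ≈ -131.82°.

≈ (44°S, 132°W)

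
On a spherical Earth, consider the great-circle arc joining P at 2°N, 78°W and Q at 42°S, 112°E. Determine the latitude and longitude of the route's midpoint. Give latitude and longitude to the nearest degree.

From cos δ = sin φ₁ sin φ₂ + cos φ₁ cos φ₂ cos Δλ, the central angle is δ ≈ 2.426 rad (139.0°).
Interpolate at f = 1/2 with slerp weights a = sin((1−f)δ)/sin δ ≈ 1.428, b = sin(fδ)/sin δ ≈ 1.428.
p = a·p₁ + b·p₂ ≈ (-0.101, -0.412, -0.906); φ = arcsin(p_z) ≈ -64.90°, λ = atan2(p_y, p_x) ≈ -103.75°.

≈ 65°S, 104°W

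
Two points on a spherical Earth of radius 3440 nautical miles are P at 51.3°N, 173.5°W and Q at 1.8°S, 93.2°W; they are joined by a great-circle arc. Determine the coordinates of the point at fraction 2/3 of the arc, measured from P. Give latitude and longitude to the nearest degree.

≈ 20°N, 112°W

Write both endpoints as unit vectors p₁, p₂ with components (cos φ cos λ, cos φ sin λ, sin φ).
The central angle between the endpoints is δ = arccos(p₁·p₂) ≈ 1.490 rad (85.4°).
Interpolate at f = 2/3 with slerp weights a = sin((1−f)δ)/sin δ ≈ 0.478, b = sin(fδ)/sin δ ≈ 0.841.
p = a·p₁ + b·p₂ ≈ (-0.344, -0.873, 0.347); φ = arcsin(p_z) ≈ 20.28°, λ = atan2(p_y, p_x) ≈ -111.51°.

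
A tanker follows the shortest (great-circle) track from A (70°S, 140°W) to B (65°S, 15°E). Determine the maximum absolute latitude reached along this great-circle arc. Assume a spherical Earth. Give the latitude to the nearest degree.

≈ 85°S

The great circle lies in the plane with unit normal n̂ = (p₁ × p₂)/|p₁ × p₂|.
Here n̂_z ≈ +0.088; the vertex latitude is φ_max = arccos|n̂_z| ≈ 84.9°.
Check via Clairaut: cos φ_max = |cos φ₁| · sin C = cos(70.0°)·sin(165.1°) ≈ 0.088, again giving ≈ 84.9°.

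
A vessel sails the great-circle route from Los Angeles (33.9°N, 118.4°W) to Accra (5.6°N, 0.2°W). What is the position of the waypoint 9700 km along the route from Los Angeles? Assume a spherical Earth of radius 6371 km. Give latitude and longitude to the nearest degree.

≈ (19°N, 18°W)

Convert each endpoint to a unit vector on the sphere (x = cos φ cos λ, y = cos φ sin λ, z = sin φ).
The central angle between the endpoints is δ = arccos(p₁·p₂) ≈ 1.913 rad (109.6°). The total great-circle distance is δ·R ≈ 1.913 × 6371 ≈ 12190 km, so the target fraction is f = 9700/12190 ≈ 0.796.
Interpolate at f ≈ 0.796 with slerp weights a = sin((1−f)δ)/sin δ ≈ 0.404, b = sin(fδ)/sin δ ≈ 1.060.
p = a·p₁ + b·p₂ ≈ (0.896, -0.299, 0.329); φ = arcsin(p_z) ≈ 19.21°, λ = atan2(p_y, p_x) ≈ -18.46°.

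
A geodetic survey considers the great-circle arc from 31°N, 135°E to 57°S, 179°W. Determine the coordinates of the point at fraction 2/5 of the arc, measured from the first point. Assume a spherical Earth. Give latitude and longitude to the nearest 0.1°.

Write both endpoints as unit vectors p₁, p₂ with components (cos φ cos λ, cos φ sin λ, sin φ).
The central angle between the endpoints is δ = arccos(p₁·p₂) ≈ 1.679 rad (96.2°).
Interpolate at f = 2/5 with slerp weights a = sin((1−f)δ)/sin δ ≈ 0.850, b = sin(fδ)/sin δ ≈ 0.626.
p = a·p₁ + b·p₂ ≈ (-0.856, 0.509, -0.087); φ = arcsin(p_z) ≈ -4.98°, λ = atan2(p_y, p_x) ≈ 149.25°.

≈ 5.0°S, 149.2°E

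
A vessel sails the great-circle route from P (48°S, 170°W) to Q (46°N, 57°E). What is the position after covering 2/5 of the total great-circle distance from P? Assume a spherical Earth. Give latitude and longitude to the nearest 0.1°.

≈ (13.7°S, 130.9°E)

Write both endpoints as unit vectors p₁, p₂ with components (cos φ cos λ, cos φ sin λ, sin φ).
The central angle between the endpoints is δ = arccos(p₁·p₂) ≈ 2.590 rad (148.4°).
Interpolate at f = 2/5 with slerp weights a = sin((1−f)δ)/sin δ ≈ 1.907, b = sin(fδ)/sin δ ≈ 1.641.
p = a·p₁ + b·p₂ ≈ (-0.636, 0.734, -0.237); φ = arcsin(p_z) ≈ -13.70°, λ = atan2(p_y, p_x) ≈ 130.89°.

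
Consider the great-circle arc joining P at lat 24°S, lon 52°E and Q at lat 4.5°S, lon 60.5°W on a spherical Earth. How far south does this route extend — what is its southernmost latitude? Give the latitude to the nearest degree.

The great circle lies in the plane with unit normal n̂ = (p₁ × p₂)/|p₁ × p₂|.
Here n̂_z ≈ -0.887; the vertex latitude is φ_max = arccos|n̂_z| ≈ 27.5°.
Check via Clairaut: cos φ_max = |cos φ₁| · sin C = cos(24.0°)·sin(103.8°) ≈ 0.887, again giving ≈ 27.5°.

≈ 27°S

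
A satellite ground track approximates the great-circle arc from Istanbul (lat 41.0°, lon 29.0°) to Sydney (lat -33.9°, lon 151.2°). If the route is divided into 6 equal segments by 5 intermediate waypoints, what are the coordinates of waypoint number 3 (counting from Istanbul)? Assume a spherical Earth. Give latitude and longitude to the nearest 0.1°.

Convert each endpoint to a unit vector on the sphere (x = cos φ cos λ, y = cos φ sin λ, z = sin φ).
The central angle between the endpoints is δ = arccos(p₁·p₂) ≈ 2.346 rad (134.4°).
Interpolate at f = 3/6 with slerp weights a = sin((1−f)δ)/sin δ ≈ 1.290, b = sin(fδ)/sin δ ≈ 1.290.
p = a·p₁ + b·p₂ ≈ (-0.087, 0.988, 0.127); φ = arcsin(p_z) ≈ 7.29°, λ = atan2(p_y, p_x) ≈ 95.02°.

≈ lat 7.3°, lon 95.0°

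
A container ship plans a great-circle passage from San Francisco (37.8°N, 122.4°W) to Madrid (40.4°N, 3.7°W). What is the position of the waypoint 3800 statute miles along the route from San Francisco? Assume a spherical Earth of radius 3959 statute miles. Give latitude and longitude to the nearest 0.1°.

Write both endpoints as unit vectors p₁, p₂ with components (cos φ cos λ, cos φ sin λ, sin φ).
The central angle between the endpoints is δ = arccos(p₁·p₂) ≈ 1.462 rad (83.8°). The total great-circle distance is δ·R ≈ 1.462 × 3959 ≈ 5789 mi, so the target fraction is f = 3800/5789 ≈ 0.656.
Interpolate at f ≈ 0.656 with slerp weights a = sin((1−f)δ)/sin δ ≈ 0.484, b = sin(fδ)/sin δ ≈ 0.824.
p = a·p₁ + b·p₂ ≈ (0.421, -0.364, 0.831); φ = arcsin(p_z) ≈ 56.19°, λ = atan2(p_y, p_x) ≈ -40.82°.

≈ 56.2°N, 40.8°W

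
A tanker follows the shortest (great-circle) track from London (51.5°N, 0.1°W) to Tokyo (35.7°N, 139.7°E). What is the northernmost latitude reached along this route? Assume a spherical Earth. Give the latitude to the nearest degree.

The great circle lies in the plane with unit normal n̂ = (p₁ × p₂)/|p₁ × p₂|.
Here n̂_z ≈ +0.327; the vertex latitude is φ_max = arccos|n̂_z| ≈ 70.9°.
Check via Clairaut: cos φ_max = |cos φ₁| · sin C = cos(51.5°)·sin(31.7°) ≈ 0.327, again giving ≈ 70.9°.

≈ 71°N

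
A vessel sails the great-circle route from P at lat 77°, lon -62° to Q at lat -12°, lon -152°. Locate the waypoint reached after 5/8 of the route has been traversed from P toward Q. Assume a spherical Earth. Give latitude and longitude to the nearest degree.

≈ lat 25°, lon -143°

The haversine formula gives a central angle δ ≈ 1.775 rad (101.7°) between the endpoints.
Interpolate at f = 5/8 with slerp weights a = sin((1−f)δ)/sin δ ≈ 0.631, b = sin(fδ)/sin δ ≈ 0.914.
p = a·p₁ + b·p₂ ≈ (-0.723, -0.545, 0.424); φ = arcsin(p_z) ≈ 25.11°, λ = atan2(p_y, p_x) ≈ -142.99°.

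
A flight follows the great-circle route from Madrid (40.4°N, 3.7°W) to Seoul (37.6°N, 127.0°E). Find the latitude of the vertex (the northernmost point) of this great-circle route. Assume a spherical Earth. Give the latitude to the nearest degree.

The great circle lies in the plane with unit normal n̂ = (p₁ × p₂)/|p₁ × p₂|.
Here n̂_z ≈ +0.457; the vertex latitude is φ_max = arccos|n̂_z| ≈ 62.8°.
Check via Clairaut: cos φ_max = |cos φ₁| · sin C = cos(40.4°)·sin(36.9°) ≈ 0.457, again giving ≈ 62.8°.

≈ 63°N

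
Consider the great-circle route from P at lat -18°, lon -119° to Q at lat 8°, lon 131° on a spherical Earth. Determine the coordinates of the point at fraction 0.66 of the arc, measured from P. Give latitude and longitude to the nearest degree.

≈ lat -3°, lon 167°

The haversine formula gives a central angle δ ≈ 1.945 rad (111.4°) between the endpoints.
Interpolate at f = 0.66 with slerp weights a = sin((1−f)δ)/sin δ ≈ 0.660, b = sin(fδ)/sin δ ≈ 1.030.
p = a·p₁ + b·p₂ ≈ (-0.973, 0.221, -0.060); φ = arcsin(p_z) ≈ -3.47°, λ = atan2(p_y, p_x) ≈ 167.19°.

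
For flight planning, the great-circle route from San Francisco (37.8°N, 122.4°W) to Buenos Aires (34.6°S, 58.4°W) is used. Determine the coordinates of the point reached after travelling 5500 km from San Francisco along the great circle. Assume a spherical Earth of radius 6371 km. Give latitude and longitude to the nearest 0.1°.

From cos δ = sin φ₁ sin φ₂ + cos φ₁ cos φ₂ cos Δλ, the central angle is δ ≈ 1.634 rad (93.6°). The total great-circle distance is δ·R ≈ 1.634 × 6371 ≈ 10409 km, so the target fraction is f = 5500/10409 ≈ 0.528.
Interpolate at f ≈ 0.528 with slerp weights a = sin((1−f)δ)/sin δ ≈ 0.698, b = sin(fδ)/sin δ ≈ 0.761.
p = a·p₁ + b·p₂ ≈ (0.033, -0.999, -0.005); φ = arcsin(p_z) ≈ -0.27°, λ = atan2(p_y, p_x) ≈ -88.11°.

≈ (0.3°S, 88.1°W)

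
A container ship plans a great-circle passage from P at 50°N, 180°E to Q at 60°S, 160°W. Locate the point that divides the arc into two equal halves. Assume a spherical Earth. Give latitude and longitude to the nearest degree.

≈ 5°S, 171°W

The haversine formula gives a central angle δ ≈ 1.941 rad (111.2°) between the endpoints.
Interpolate at f = 1/2 with slerp weights a = sin((1−f)δ)/sin δ ≈ 0.885, b = sin(fδ)/sin δ ≈ 0.885.
p = a·p₁ + b·p₂ ≈ (-0.985, -0.151, -0.088); φ = arcsin(p_z) ≈ -5.08°, λ = atan2(p_y, p_x) ≈ -171.26°.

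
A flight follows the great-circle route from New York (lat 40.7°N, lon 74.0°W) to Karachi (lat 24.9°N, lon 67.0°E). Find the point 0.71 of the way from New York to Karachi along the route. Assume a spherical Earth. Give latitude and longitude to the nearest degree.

Write both endpoints as unit vectors p₁, p₂ with components (cos φ cos λ, cos φ sin λ, sin φ).
The central angle between the endpoints is δ = arccos(p₁·p₂) ≈ 1.834 rad (105.1°).
Interpolate at f = 0.71 with slerp weights a = sin((1−f)δ)/sin δ ≈ 0.525, b = sin(fδ)/sin δ ≈ 0.998.
p = a·p₁ + b·p₂ ≈ (0.464, 0.451, 0.763); φ = arcsin(p_z) ≈ 49.71°, λ = atan2(p_y, p_x) ≈ 44.21°.

≈ lat 50°N, lon 44°E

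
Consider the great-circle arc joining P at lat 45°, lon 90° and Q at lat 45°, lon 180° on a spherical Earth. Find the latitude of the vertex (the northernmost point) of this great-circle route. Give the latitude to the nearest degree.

≈ 55°

The great circle lies in the plane with unit normal n̂ = (p₁ × p₂)/|p₁ × p₂|.
Here n̂_z ≈ +0.577; the vertex latitude is φ_max = arccos|n̂_z| ≈ 54.7°.
Check via Clairaut: cos φ_max = |cos φ₁| · sin C = cos(45.0°)·sin(54.7°) ≈ 0.577, again giving ≈ 54.7°.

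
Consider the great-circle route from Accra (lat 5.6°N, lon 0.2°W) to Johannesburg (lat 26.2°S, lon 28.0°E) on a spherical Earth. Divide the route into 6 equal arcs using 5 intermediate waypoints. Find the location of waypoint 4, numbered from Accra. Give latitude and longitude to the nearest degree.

Convert each endpoint to a unit vector on the sphere (x = cos φ cos λ, y = cos φ sin λ, z = sin φ).
The central angle between the endpoints is δ = arccos(p₁·p₂) ≈ 0.732 rad (41.9°).
Interpolate at f = 4/6 with slerp weights a = sin((1−f)δ)/sin δ ≈ 0.361, b = sin(fδ)/sin δ ≈ 0.702.
p = a·p₁ + b·p₂ ≈ (0.915, 0.294, -0.274); φ = arcsin(p_z) ≈ -15.93°, λ = atan2(p_y, p_x) ≈ 17.82°.

≈ lat 16°S, lon 18°E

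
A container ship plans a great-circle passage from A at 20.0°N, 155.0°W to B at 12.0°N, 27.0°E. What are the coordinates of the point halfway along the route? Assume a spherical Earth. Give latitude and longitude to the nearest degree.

Convert each endpoint to a unit vector on the sphere (x = cos φ cos λ, y = cos φ sin λ, z = sin φ).
The central angle between the endpoints is δ = arccos(p₁·p₂) ≈ 2.582 rad (147.9°).
Interpolate at f = 1/2 with slerp weights a = sin((1−f)δ)/sin δ ≈ 1.811, b = sin(fδ)/sin δ ≈ 1.811.
p = a·p₁ + b·p₂ ≈ (0.036, 0.085, 0.996); φ = arcsin(p_z) ≈ 84.70°, λ = atan2(p_y, p_x) ≈ 67.04°.

≈ 85°N, 67°E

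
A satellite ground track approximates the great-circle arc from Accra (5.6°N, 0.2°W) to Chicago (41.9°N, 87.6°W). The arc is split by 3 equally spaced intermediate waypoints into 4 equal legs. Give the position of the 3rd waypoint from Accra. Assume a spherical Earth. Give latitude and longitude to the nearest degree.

≈ 39°N, 60°W

From cos δ = sin φ₁ sin φ₂ + cos φ₁ cos φ₂ cos Δλ, the central angle is δ ≈ 1.472 rad (84.3°).
Interpolate at f = 3/4 with slerp weights a = sin((1−f)δ)/sin δ ≈ 0.361, b = sin(fδ)/sin δ ≈ 0.897.
p = a·p₁ + b·p₂ ≈ (0.388, -0.669, 0.635); φ = arcsin(p_z) ≈ 39.39°, λ = atan2(p_y, p_x) ≈ -59.89°.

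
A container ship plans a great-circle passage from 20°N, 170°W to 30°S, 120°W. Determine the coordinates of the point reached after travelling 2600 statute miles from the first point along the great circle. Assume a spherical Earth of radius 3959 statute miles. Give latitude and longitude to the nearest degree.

≈ 8°S, 144°W

Convert each endpoint to a unit vector on the sphere (x = cos φ cos λ, y = cos φ sin λ, z = sin φ).
The central angle between the endpoints is δ = arccos(p₁·p₂) ≈ 1.211 rad (69.4°). The total great-circle distance is δ·R ≈ 1.211 × 3959 ≈ 4794 mi, so the target fraction is f = 2600/4794 ≈ 0.542.
Interpolate at f ≈ 0.542 with slerp weights a = sin((1−f)δ)/sin δ ≈ 0.562, b = sin(fδ)/sin δ ≈ 0.652.
p = a·p₁ + b·p₂ ≈ (-0.803, -0.581, -0.134); φ = arcsin(p_z) ≈ -7.69°, λ = atan2(p_y, p_x) ≈ -144.11°.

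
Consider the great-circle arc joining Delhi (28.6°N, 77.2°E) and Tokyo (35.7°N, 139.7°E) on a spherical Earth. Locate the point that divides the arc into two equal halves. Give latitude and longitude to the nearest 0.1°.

≈ 36.3°N, 107.1°E

Write both endpoints as unit vectors p₁, p₂ with components (cos φ cos λ, cos φ sin λ, sin φ).
The central angle between the endpoints is δ = arccos(p₁·p₂) ≈ 0.917 rad (52.5°).
Interpolate at f = 1/2 with slerp weights a = sin((1−f)δ)/sin δ ≈ 0.558, b = sin(fδ)/sin δ ≈ 0.558.
p = a·p₁ + b·p₂ ≈ (-0.237, 0.770, 0.592); φ = arcsin(p_z) ≈ 36.31°, λ = atan2(p_y, p_x) ≈ 107.09°.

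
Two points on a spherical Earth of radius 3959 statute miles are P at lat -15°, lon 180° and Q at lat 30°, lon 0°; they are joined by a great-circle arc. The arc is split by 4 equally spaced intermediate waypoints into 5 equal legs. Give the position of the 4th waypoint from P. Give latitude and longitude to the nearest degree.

≈ lat 63°, lon 0°

Write both endpoints as unit vectors p₁, p₂ with components (cos φ cos λ, cos φ sin λ, sin φ).
The central angle between the endpoints is δ = arccos(p₁·p₂) ≈ 2.880 rad (165.0°).
Interpolate at f = 4/5 with slerp weights a = sin((1−f)δ)/sin δ ≈ 2.104, b = sin(fδ)/sin δ ≈ 2.871.
p = a·p₁ + b·p₂ ≈ (0.454, 0.000, 0.891); φ = arcsin(p_z) ≈ 63.00°, λ = atan2(p_y, p_x) ≈ 0.00°.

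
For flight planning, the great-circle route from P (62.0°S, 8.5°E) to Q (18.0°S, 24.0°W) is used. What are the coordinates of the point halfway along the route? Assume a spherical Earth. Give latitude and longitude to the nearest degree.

≈ (41°S, 13°W)

Write both endpoints as unit vectors p₁, p₂ with components (cos φ cos λ, cos φ sin λ, sin φ).
The central angle between the endpoints is δ = arccos(p₁·p₂) ≈ 0.864 rad (49.5°).
Interpolate at f = 1/2 with slerp weights a = sin((1−f)δ)/sin δ ≈ 0.551, b = sin(fδ)/sin δ ≈ 0.551.
p = a·p₁ + b·p₂ ≈ (0.734, -0.175, -0.656); φ = arcsin(p_z) ≈ -41.02°, λ = atan2(p_y, p_x) ≈ -13.39°.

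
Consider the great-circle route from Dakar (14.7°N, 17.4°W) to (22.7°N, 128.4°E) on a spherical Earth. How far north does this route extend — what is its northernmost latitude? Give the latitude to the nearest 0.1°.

≈ 49.2°N

The great circle lies in the plane with unit normal n̂ = (p₁ × p₂)/|p₁ × p₂|.
Here n̂_z ≈ +0.653; the vertex latitude is φ_max = arccos|n̂_z| ≈ 49.2°.
Check via Clairaut: cos φ_max = |cos φ₁| · sin C = cos(14.7°)·sin(42.4°) ≈ 0.653, again giving ≈ 49.2°.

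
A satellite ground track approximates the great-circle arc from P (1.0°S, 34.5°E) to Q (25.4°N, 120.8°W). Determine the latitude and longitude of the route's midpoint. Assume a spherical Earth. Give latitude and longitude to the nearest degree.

Write both endpoints as unit vectors p₁, p₂ with components (cos φ cos λ, cos φ sin λ, sin φ).
The central angle between the endpoints is δ = arccos(p₁·p₂) ≈ 2.546 rad (145.9°).
Interpolate at f = 1/2 with slerp weights a = sin((1−f)δ)/sin δ ≈ 1.705, b = sin(fδ)/sin δ ≈ 1.705.
p = a·p₁ + b·p₂ ≈ (0.616, -0.357, 0.702); φ = arcsin(p_z) ≈ 44.56°, λ = atan2(p_y, p_x) ≈ -30.11°.

≈ (45°N, 30°W)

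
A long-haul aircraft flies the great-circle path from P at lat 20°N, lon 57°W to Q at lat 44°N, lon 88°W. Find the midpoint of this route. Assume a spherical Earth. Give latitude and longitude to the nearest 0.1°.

Write both endpoints as unit vectors p₁, p₂ with components (cos φ cos λ, cos φ sin λ, sin φ).
The central angle between the endpoints is δ = arccos(p₁·p₂) ≈ 0.615 rad (35.2°).
Interpolate at f = 1/2 with slerp weights a = sin((1−f)δ)/sin δ ≈ 0.525, b = sin(fδ)/sin δ ≈ 0.525.
p = a·p₁ + b·p₂ ≈ (0.282, -0.791, 0.544); φ = arcsin(p_z) ≈ 32.94°, λ = atan2(p_y, p_x) ≈ -70.39°.

≈ lat 32.9°N, lon 70.4°W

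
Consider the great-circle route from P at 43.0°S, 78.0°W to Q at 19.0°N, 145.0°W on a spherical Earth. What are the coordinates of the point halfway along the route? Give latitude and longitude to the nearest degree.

Convert each endpoint to a unit vector on the sphere (x = cos φ cos λ, y = cos φ sin λ, z = sin φ).
The central angle between the endpoints is δ = arccos(p₁·p₂) ≈ 1.523 rad (87.2°).
Interpolate at f = 1/2 with slerp weights a = sin((1−f)δ)/sin δ ≈ 0.691, b = sin(fδ)/sin δ ≈ 0.691.
p = a·p₁ + b·p₂ ≈ (-0.430, -0.869, -0.246); φ = arcsin(p_z) ≈ -14.25°, λ = atan2(p_y, p_x) ≈ -116.33°.

≈ 14°S, 116°W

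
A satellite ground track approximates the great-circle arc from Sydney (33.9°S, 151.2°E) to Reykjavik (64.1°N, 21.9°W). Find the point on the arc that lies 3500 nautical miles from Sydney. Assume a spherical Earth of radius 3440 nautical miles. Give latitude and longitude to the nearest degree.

≈ 24°N, 146°E

Write both endpoints as unit vectors p₁, p₂ with components (cos φ cos λ, cos φ sin λ, sin φ).
The central angle between the endpoints is δ = arccos(p₁·p₂) ≈ 2.609 rad (149.5°). The total great-circle distance is δ·R ≈ 2.609 × 3440 ≈ 8976 nmi, so the target fraction is f = 3500/8976 ≈ 0.390.
Interpolate at f ≈ 0.390 with slerp weights a = sin((1−f)δ)/sin δ ≈ 1.970, b = sin(fδ)/sin δ ≈ 1.676.
p = a·p₁ + b·p₂ ≈ (-0.753, 0.515, 0.409); φ = arcsin(p_z) ≈ 24.16°, λ = atan2(p_y, p_x) ≈ 145.67°.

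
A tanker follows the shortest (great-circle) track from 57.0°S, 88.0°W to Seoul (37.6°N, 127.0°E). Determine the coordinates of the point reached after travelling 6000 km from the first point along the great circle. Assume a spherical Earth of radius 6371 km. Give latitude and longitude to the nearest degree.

Write both endpoints as unit vectors p₁, p₂ with components (cos φ cos λ, cos φ sin λ, sin φ).
The central angle between the endpoints is δ = arccos(p₁·p₂) ≈ 2.616 rad (149.9°). The total great-circle distance is δ·R ≈ 2.616 × 6371 ≈ 16669 km, so the target fraction is f = 6000/16669 ≈ 0.360.
Interpolate at f ≈ 0.360 with slerp weights a = sin((1−f)δ)/sin δ ≈ 1.983, b = sin(fδ)/sin δ ≈ 1.613.
p = a·p₁ + b·p₂ ≈ (-0.731, -0.059, -0.680); φ = arcsin(p_z) ≈ -42.81°, λ = atan2(p_y, p_x) ≈ -175.36°.

≈ 43°S, 175°W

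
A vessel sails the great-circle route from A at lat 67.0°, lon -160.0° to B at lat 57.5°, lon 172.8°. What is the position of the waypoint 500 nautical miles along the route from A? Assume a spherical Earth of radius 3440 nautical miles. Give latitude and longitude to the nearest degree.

From cos δ = sin φ₁ sin φ₂ + cos φ₁ cos φ₂ cos Δλ, the central angle is δ ≈ 0.273 rad (15.6°). The total great-circle distance is δ·R ≈ 0.273 × 3440 ≈ 938 nmi, so the target fraction is f = 500/938 ≈ 0.533.
Interpolate at f ≈ 0.533 with slerp weights a = sin((1−f)δ)/sin δ ≈ 0.471, b = sin(fδ)/sin δ ≈ 0.538.
p = a·p₁ + b·p₂ ≈ (-0.460, -0.027, 0.888); φ = arcsin(p_z) ≈ 62.57°, λ = atan2(p_y, p_x) ≈ -176.67°.

≈ lat 63°, lon -177°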